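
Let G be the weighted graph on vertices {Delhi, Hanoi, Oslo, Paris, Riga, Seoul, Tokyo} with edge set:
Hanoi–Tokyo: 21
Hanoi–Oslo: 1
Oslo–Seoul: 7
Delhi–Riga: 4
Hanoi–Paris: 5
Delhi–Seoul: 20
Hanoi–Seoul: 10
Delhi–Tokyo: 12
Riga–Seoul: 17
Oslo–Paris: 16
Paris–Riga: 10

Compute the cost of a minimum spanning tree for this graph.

Grow the tree from Tokyo using Prim:
Step 1: frontier [Delhi–Tokyo 12, Hanoi–Tokyo 21] → take Delhi–Tokyo (12); add Delhi.
Step 2: frontier [Delhi–Riga 4, Delhi–Seoul 20, Hanoi–Tokyo 21] → take Delhi–Riga (4); add Riga.
Step 3: frontier [Delhi–Seoul 20, Paris–Riga 10, Riga–Seoul 17, Hanoi–Tokyo 21] → take Paris–Riga (10); add Paris.
Step 4: frontier [Delhi–Seoul 20, Hanoi–Paris 5, Oslo–Paris 16, Riga–Seoul 17, Hanoi–Tokyo 21] → take Hanoi–Paris (5); add Hanoi.
Step 5: frontier [Delhi–Seoul 20, Hanoi–Oslo 1, Hanoi–Seoul 10, Oslo–Paris 16, Riga–Seoul 17] → take Hanoi–Oslo (1); add Oslo.
Step 6: frontier [Delhi–Seoul 20, Hanoi–Seoul 10, Oslo–Seoul 7, Riga–Seoul 17] → take Oslo–Seoul (7); add Seoul.
MST edges: Delhi–Tokyo, Delhi–Riga, Paris–Riga, Hanoi–Paris, Hanoi–Oslo, Oslo–Seoul; total weight 12+4+10+5+1+7 = 39.

39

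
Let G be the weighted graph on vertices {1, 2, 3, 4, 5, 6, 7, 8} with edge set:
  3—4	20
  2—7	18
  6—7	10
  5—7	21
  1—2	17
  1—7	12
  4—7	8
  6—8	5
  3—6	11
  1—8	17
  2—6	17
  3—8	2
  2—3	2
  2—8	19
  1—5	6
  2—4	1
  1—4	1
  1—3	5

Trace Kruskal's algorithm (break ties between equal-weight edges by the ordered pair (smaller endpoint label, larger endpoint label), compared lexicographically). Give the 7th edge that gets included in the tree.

Sort edges by weight, then run Kruskal:
1—4 (1): add — endpoints in different components.
2—4 (1): add — endpoints in different components.
2—3 (2): add — endpoints in different components.
3—8 (2): add — endpoints in different components.
1—3 (5): skip — 1 and 3 already connected.
6—8 (5): add — endpoints in different components.
1—5 (6): add — endpoints in different components.
4—7 (8): add — endpoints in different components.
The 7th edge added is 4—7.

4-7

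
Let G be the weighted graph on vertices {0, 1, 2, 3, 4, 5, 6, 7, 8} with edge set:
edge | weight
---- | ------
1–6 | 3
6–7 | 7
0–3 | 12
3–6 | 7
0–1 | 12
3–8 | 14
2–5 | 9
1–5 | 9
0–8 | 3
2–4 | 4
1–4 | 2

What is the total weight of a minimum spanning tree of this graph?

47

Sort edges by weight, then run Kruskal:
1–4 (2): add — endpoints in different components.
0–8 (3): add — endpoints in different components.
1–6 (3): add — endpoints in different components.
2–4 (4): add — endpoints in different components.
3–6 (7): add — endpoints in different components.
6–7 (7): add — endpoints in different components.
1–5 (9): add — endpoints in different components.
2–5 (9): skip — 2 and 5 already connected.
0–1 (12): add — endpoints in different components.
MST edges: 1–4, 0–8, 1–6, 2–4, 3–6, 6–7, 1–5, 0–1; total weight 2+3+3+4+7+7+9+12 = 47.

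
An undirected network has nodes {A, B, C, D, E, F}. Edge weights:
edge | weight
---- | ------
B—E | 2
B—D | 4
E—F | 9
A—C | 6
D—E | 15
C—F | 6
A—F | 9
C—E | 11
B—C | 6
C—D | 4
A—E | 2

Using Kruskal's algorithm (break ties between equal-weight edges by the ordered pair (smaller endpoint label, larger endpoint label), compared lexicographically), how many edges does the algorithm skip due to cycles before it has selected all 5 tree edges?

Sort edges by weight, then run Kruskal:
A—E (2): add. Components now {A,E} {B} {C} {D} {F}
B—E (2): add. Components now {A,B,E} {C} {D} {F}
B—D (4): add. Components now {A,B,D,E} {C} {F}
C—D (4): add. Components now {A,B,C,D,E} {F}
A—C (6): skip — A and C already connected.
B—C (6): skip — B and C already connected.
C—F (6): add. Components now {A,B,C,D,E,F}
Edges rejected before the tree was complete: 2.

2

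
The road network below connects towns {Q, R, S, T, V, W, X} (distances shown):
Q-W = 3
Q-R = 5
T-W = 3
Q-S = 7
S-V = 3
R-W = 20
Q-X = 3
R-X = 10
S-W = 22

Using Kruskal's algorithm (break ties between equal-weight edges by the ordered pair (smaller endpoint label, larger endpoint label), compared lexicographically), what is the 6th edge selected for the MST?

Kruskal's algorithm — process edges by increasing weight (ties by edge label):
Q-W (3): add. Components now {V} {X} {Q,W} {R} {T} {S}
Q-X (3): add. Components now {V} {Q,W,X} {R} {T} {S}
S-V (3): add. Components now {S,V} {Q,W,X} {R} {T}
T-W (3): add. Components now {S,V} {Q,T,W,X} {R}
Q-R (5): add. Components now {S,V} {Q,R,T,W,X}
Q-S (7): add. Components now {Q,R,S,T,V,W,X}
The 6th edge added is Q-S.

Q-S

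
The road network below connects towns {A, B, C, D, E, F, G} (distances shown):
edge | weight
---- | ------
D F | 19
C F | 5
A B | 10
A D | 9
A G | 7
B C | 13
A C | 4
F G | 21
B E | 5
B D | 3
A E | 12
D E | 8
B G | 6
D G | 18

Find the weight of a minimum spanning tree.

Kruskal's algorithm — process edges by increasing weight (ties by edge label):
B D (3): add. Components now {A} {B,D} {C} {E} {F} {G}
A C (4): add. Components now {A,C} {B,D} {E} {F} {G}
B E (5): add. Components now {A,C} {B,D,E} {F} {G}
C F (5): add. Components now {A,C,F} {B,D,E} {G}
B G (6): add. Components now {A,C,F} {B,D,E,G}
A G (7): add. Components now {A,B,C,D,E,F,G}
MST edges: B D, A C, B E, C F, B G, A G; total weight 3+4+5+5+6+7 = 30.

30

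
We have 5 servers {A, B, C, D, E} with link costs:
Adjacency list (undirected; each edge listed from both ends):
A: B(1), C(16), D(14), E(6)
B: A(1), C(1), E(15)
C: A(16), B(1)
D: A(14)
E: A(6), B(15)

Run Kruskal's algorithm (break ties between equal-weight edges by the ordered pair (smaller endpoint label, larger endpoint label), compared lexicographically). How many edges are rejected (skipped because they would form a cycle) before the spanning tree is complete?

Kruskal: consider edges lightest-first.
A–B (1): add. Components now {A,B} {C} {D} {E}
B–C (1): add. Components now {A,B,C} {D} {E}
A–E (6): add. Components now {A,B,C,E} {D}
A–D (14): add. Components now {A,B,C,D,E}
Edges rejected before the tree was complete: 0.

0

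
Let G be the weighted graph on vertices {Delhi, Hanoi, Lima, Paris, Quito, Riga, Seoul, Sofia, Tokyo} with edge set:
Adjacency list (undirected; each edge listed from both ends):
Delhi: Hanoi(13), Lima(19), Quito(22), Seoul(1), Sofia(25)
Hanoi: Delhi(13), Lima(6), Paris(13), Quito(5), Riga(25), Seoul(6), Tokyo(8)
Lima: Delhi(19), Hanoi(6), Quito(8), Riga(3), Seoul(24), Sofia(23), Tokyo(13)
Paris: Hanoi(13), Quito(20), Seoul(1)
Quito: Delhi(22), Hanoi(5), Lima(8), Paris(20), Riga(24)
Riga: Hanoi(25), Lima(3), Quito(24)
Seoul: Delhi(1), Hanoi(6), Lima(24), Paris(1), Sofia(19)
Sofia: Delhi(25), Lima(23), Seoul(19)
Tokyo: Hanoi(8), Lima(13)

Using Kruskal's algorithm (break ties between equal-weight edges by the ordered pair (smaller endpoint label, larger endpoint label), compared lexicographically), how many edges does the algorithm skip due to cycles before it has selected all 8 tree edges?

5

Sort edges by weight, then run Kruskal:
Delhi—Seoul (1): add — endpoints in different components.
Paris—Seoul (1): add — endpoints in different components.
Lima—Riga (3): add — endpoints in different components.
Hanoi—Quito (5): add — endpoints in different components.
Hanoi—Lima (6): add — endpoints in different components.
Hanoi—Seoul (6): add — endpoints in different components.
Hanoi—Tokyo (8): add — endpoints in different components.
Lima—Quito (8): skip — Quito and Lima already connected.
Delhi—Hanoi (13): skip — Hanoi and Delhi already connected.
Hanoi—Paris (13): skip — Paris and Hanoi already connected.
Lima—Tokyo (13): skip — Tokyo and Lima already connected.
Delhi—Lima (19): skip — Delhi and Lima already connected.
Seoul—Sofia (19): add — endpoints in different components.
Edges rejected before the tree was complete: 5.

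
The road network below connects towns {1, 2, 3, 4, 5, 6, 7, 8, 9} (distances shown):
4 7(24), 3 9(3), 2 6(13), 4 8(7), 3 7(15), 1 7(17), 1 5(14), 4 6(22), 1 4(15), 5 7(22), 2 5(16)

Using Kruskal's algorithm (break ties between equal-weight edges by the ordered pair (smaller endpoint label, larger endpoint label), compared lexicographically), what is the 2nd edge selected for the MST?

Kruskal's algorithm — process edges by increasing weight (ties by edge label):
3 9 (3): add — endpoints in different components.
4 8 (7): add — endpoints in different components.
2 6 (13): add — endpoints in different components.
1 5 (14): add — endpoints in different components.
1 4 (15): add — endpoints in different components.
3 7 (15): add — endpoints in different components.
2 5 (16): add — endpoints in different components.
1 7 (17): add — endpoints in different components.
The 2nd edge added is 4 8.

4-8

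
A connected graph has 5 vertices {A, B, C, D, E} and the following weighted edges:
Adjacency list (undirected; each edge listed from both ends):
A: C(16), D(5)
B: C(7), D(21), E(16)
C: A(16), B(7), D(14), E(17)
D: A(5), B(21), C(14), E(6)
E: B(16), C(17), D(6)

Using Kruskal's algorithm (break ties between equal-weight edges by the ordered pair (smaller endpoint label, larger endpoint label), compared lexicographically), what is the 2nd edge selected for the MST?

D-E

Kruskal's algorithm — process edges by increasing weight (ties by edge label):
A–D (5): add. Components now {A,D} {B} {C} {E}
D–E (6): add. Components now {A,D,E} {B} {C}
B–C (7): add. Components now {A,D,E} {B,C}
C–D (14): add. Components now {A,B,C,D,E}
The 2nd edge added is D–E.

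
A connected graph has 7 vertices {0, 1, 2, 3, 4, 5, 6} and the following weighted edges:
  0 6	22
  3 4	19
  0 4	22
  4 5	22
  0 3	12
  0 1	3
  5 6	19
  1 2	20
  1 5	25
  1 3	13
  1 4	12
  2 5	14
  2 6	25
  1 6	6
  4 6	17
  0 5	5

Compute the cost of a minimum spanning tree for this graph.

52

Grow the tree from 5 using Prim:
Step 1: cheapest edge leaving the tree is 0 5 (5); add 0.
Step 2: cheapest edge leaving the tree is 0 1 (3); add 1.
Step 3: cheapest edge leaving the tree is 1 6 (6); add 6.
Step 4: cheapest edge leaving the tree is 0 3 (12); add 3.
Step 5: cheapest edge leaving the tree is 1 4 (12); add 4.
Step 6: cheapest edge leaving the tree is 2 5 (14); add 2.
MST edges: 0 5, 0 1, 1 6, 0 3, 1 4, 2 5; total weight 5+3+6+12+12+14 = 52.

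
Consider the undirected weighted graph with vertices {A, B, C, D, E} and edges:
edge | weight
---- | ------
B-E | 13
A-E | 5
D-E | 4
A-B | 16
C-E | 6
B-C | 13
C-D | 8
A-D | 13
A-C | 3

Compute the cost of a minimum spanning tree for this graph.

Prim, starting at B.
Step 1: cheapest edge leaving the tree is B-C (13); add C.
Step 2: cheapest edge leaving the tree is A-C (3); add A.
Step 3: cheapest edge leaving the tree is A-E (5); add E.
Step 4: cheapest edge leaving the tree is D-E (4); add D.
MST edges: B-C, A-C, A-E, D-E; total weight 13+3+5+4 = 25.

25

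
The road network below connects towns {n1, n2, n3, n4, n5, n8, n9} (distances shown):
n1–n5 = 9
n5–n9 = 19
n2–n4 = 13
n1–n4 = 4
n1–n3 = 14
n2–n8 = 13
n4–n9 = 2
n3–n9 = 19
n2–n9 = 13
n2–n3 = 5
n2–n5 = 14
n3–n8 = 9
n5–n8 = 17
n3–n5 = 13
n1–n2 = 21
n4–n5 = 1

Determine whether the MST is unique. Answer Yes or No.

No

Kruskal's algorithm — process edges by increasing weight (ties by edge label):
n4–n5 (1): add. Components now {n8} {n9} {n4,n5} {n2} {n3} {n1}
n4–n9 (2): add. Components now {n8} {n4,n5,n9} {n2} {n3} {n1}
n1–n4 (4): add. Components now {n8} {n1,n4,n5,n9} {n2} {n3}
n2–n3 (5): add. Components now {n8} {n1,n4,n5,n9} {n2,n3}
n1–n5 (9): skip — n5 and n1 already connected.
n3–n8 (9): add. Components now {n2,n3,n8} {n1,n4,n5,n9}
n2–n4 (13): add. Components now {n1,n2,n3,n4,n5,n8,n9}
Non-tree edge n2–n9 has weight 13, equal to the heaviest edge on its tree cycle — swapping gives another MST of the same weight. Not unique.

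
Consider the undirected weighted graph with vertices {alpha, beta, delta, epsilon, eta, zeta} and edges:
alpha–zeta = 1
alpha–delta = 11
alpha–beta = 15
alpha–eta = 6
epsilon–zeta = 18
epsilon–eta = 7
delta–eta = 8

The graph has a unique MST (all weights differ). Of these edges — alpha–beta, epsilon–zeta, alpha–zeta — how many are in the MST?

Kruskal: consider edges lightest-first.
alpha–zeta (1): add. Components now {alpha,zeta} {beta} {epsilon} {delta} {eta}
alpha–eta (6): add. Components now {alpha,eta,zeta} {beta} {epsilon} {delta}
epsilon–eta (7): add. Components now {alpha,epsilon,eta,zeta} {beta} {delta}
delta–eta (8): add. Components now {alpha,delta,epsilon,eta,zeta} {beta}
alpha–delta (11): skip — alpha and delta already connected.
alpha–beta (15): add. Components now {alpha,beta,delta,epsilon,eta,zeta}
MST edge set: {alpha–zeta, alpha–eta, epsilon–eta, delta–eta, alpha–beta}.
Of the listed edges, {alpha–beta, alpha–zeta} are in the MST → 2.

2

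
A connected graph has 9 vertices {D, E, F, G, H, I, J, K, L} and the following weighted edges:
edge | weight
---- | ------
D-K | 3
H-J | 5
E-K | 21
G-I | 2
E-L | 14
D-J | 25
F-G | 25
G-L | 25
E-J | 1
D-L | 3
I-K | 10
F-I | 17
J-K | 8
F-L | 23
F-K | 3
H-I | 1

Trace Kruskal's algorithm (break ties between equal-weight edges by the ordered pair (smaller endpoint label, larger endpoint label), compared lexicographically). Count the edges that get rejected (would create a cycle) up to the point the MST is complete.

0

Sort edges by weight, then run Kruskal:
E-J (1): add — endpoints in different components.
H-I (1): add — endpoints in different components.
G-I (2): add — endpoints in different components.
D-K (3): add — endpoints in different components.
D-L (3): add — endpoints in different components.
F-K (3): add — endpoints in different components.
H-J (5): add — endpoints in different components.
J-K (8): add — endpoints in different components.
Edges rejected before the tree was complete: 0.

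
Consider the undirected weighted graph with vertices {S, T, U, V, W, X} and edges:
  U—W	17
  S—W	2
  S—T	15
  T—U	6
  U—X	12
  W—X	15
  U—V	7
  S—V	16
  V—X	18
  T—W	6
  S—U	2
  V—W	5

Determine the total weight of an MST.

Prim, starting at X.
Step 1: cheapest edge leaving the tree is U—X (12); add U.
Step 2: cheapest edge leaving the tree is S—U (2); add S.
Step 3: cheapest edge leaving the tree is S—W (2); add W.
Step 4: cheapest edge leaving the tree is V—W (5); add V.
Step 5: cheapest edge leaving the tree is T—U (6); add T.
MST edges: U—X, S—U, S—W, V—W, T—U; total weight 12+2+2+5+6 = 27.

27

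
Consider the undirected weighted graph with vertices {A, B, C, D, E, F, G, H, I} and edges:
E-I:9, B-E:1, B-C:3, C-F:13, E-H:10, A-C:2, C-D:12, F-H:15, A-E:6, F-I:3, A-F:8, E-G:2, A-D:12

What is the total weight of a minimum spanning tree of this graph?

Kruskal's algorithm — process edges by increasing weight (ties by edge label):
B-E (1): add — endpoints in different components.
A-C (2): add — endpoints in different components.
E-G (2): add — endpoints in different components.
B-C (3): add — endpoints in different components.
F-I (3): add — endpoints in different components.
A-E (6): skip — A and E already connected.
A-F (8): add — endpoints in different components.
E-I (9): skip — E and I already connected.
E-H (10): add — endpoints in different components.
A-D (12): add — endpoints in different components.
MST edges: B-E, A-C, E-G, B-C, F-I, A-F, E-H, A-D; total weight 1+2+2+3+3+8+10+12 = 41.

41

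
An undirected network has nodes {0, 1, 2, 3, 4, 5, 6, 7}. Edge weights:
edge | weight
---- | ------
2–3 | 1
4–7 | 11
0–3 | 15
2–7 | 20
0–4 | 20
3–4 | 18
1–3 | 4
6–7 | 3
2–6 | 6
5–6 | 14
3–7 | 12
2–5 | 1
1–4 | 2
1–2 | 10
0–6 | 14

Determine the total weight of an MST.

Kruskal's algorithm — process edges by increasing weight (ties by edge label):
2–3 (1): add — endpoints in different components.
2–5 (1): add — endpoints in different components.
1–4 (2): add — endpoints in different components.
6–7 (3): add — endpoints in different components.
1–3 (4): add — endpoints in different components.
2–6 (6): add — endpoints in different components.
1–2 (10): skip — 1 and 2 already connected.
4–7 (11): skip — 4 and 7 already connected.
3–7 (12): skip — 3 and 7 already connected.
0–6 (14): add — endpoints in different components.
MST edges: 2–3, 2–5, 1–4, 6–7, 1–3, 2–6, 0–6; total weight 1+1+2+3+4+6+14 = 31.

31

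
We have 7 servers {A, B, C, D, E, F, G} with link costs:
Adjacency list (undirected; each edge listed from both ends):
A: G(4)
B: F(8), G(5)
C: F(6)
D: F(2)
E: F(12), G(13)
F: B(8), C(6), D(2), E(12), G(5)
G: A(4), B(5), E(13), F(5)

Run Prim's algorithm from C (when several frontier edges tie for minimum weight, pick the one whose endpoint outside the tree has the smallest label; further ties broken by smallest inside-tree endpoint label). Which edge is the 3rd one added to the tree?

F-G

Prim's algorithm from C:
Step 1: frontier [C F 6] → take C F (6); add F.
Step 2: frontier [D F 2, F G 5, B F 8, E F 12] → take D F (2); add D.
Step 3: frontier [F G 5, B F 8, E F 12] → take F G (5); add G.
Step 4: frontier [B F 8, E F 12, A G 4, B G 5, E G 13] → take A G (4); add A.
Step 5: frontier [B F 8, E F 12, B G 5, E G 13] → take B G (5); add B.
Step 6: frontier [E F 12, E G 13] → take E F (12); add E.
The 3rd edge added is F G.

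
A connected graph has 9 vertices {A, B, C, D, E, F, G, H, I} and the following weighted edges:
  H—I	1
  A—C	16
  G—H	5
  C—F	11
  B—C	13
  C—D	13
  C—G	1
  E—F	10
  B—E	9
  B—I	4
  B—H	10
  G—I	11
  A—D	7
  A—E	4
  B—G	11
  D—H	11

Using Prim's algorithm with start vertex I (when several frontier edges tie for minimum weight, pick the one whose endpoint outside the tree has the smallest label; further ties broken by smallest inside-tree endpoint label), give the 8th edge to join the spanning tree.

E-F

Grow the tree from I using Prim:
Step 1: cheapest edge leaving the tree is H—I (1); add H.
Step 2: cheapest edge leaving the tree is B—I (4); add B.
Step 3: cheapest edge leaving the tree is G—H (5); add G.
Step 4: cheapest edge leaving the tree is C—G (1); add C.
Step 5: cheapest edge leaving the tree is B—E (9); add E.
Step 6: cheapest edge leaving the tree is A—E (4); add A.
Step 7: cheapest edge leaving the tree is A—D (7); add D.
Step 8: cheapest edge leaving the tree is E—F (10); add F.
The 8th edge added is E—F.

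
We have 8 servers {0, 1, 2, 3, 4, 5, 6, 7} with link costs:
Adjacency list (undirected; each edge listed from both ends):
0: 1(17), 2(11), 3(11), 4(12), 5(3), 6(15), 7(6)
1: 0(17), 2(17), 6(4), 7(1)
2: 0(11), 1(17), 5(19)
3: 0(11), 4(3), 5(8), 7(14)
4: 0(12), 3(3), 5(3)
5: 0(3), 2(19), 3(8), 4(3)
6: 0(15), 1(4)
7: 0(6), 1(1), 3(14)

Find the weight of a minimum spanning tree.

31

Prim's algorithm from 4:
Step 1: cheapest edge leaving the tree is 3-4 (3); add 3.
Step 2: cheapest edge leaving the tree is 4-5 (3); add 5.
Step 3: cheapest edge leaving the tree is 0-5 (3); add 0.
Step 4: cheapest edge leaving the tree is 0-7 (6); add 7.
Step 5: cheapest edge leaving the tree is 1-7 (1); add 1.
Step 6: cheapest edge leaving the tree is 1-6 (4); add 6.
Step 7: cheapest edge leaving the tree is 0-2 (11); add 2.
MST edges: 3-4, 4-5, 0-5, 0-7, 1-7, 1-6, 0-2; total weight 3+3+3+6+1+4+11 = 31.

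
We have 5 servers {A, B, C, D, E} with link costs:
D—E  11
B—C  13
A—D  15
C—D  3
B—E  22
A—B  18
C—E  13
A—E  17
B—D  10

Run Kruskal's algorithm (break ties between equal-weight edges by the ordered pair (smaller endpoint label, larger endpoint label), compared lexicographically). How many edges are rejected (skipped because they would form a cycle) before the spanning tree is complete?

Kruskal's algorithm — process edges by increasing weight (ties by edge label):
C—D (3): add. Components now {A} {B} {C,D} {E}
B—D (10): add. Components now {A} {B,C,D} {E}
D—E (11): add. Components now {A} {B,C,D,E}
B—C (13): skip — B and C already connected.
C—E (13): skip — C and E already connected.
A—D (15): add. Components now {A,B,C,D,E}
Edges rejected before the tree was complete: 2.

2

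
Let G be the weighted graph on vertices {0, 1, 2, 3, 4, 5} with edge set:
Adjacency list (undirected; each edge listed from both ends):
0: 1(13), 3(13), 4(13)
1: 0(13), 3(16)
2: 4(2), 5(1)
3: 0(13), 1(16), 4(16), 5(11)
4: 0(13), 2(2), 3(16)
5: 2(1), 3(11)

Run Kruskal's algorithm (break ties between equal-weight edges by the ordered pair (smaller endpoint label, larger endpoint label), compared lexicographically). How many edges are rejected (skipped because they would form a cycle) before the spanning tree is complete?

Kruskal's algorithm — process edges by increasing weight (ties by edge label):
2—5 (1): add. Components now {0} {1} {2,5} {3} {4}
2—4 (2): add. Components now {0} {1} {2,4,5} {3}
3—5 (11): add. Components now {0} {1} {2,3,4,5}
0—1 (13): add. Components now {0,1} {2,3,4,5}
0—3 (13): add. Components now {0,1,2,3,4,5}
Edges rejected before the tree was complete: 0.

0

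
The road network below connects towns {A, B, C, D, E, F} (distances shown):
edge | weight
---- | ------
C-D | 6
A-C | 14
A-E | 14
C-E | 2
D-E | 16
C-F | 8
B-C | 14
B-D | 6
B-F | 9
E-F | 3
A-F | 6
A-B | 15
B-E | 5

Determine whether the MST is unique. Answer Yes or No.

Kruskal's algorithm — process edges by increasing weight (ties by edge label):
C-E (2): add — endpoints in different components.
E-F (3): add — endpoints in different components.
B-E (5): add — endpoints in different components.
A-F (6): add — endpoints in different components.
B-D (6): add — endpoints in different components.
Non-tree edge C-D has weight 6, equal to the heaviest edge on its tree cycle — swapping gives another MST of the same weight. Not unique.

No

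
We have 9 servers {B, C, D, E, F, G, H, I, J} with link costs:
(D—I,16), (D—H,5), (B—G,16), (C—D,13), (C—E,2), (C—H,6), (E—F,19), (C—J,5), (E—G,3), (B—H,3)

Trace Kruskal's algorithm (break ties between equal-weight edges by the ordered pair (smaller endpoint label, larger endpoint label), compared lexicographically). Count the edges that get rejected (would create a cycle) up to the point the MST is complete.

2

Kruskal's algorithm — process edges by increasing weight (ties by edge label):
C—E (2): add — endpoints in different components.
B—H (3): add — endpoints in different components.
E—G (3): add — endpoints in different components.
C—J (5): add — endpoints in different components.
D—H (5): add — endpoints in different components.
C—H (6): add — endpoints in different components.
C—D (13): skip — C and D already connected.
B—G (16): skip — B and G already connected.
D—I (16): add — endpoints in different components.
E—F (19): add — endpoints in different components.
Edges rejected before the tree was complete: 2.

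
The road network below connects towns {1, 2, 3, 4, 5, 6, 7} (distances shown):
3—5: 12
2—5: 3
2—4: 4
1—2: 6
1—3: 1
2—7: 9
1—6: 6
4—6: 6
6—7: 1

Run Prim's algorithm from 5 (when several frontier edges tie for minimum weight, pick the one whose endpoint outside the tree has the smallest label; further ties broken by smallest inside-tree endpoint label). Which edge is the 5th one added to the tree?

1-6

Prim's algorithm from 5:
Step 1: cheapest edge leaving the tree is 2—5 (3); add 2.
Step 2: cheapest edge leaving the tree is 2—4 (4); add 4.
Step 3: cheapest edge leaving the tree is 1—2 (6); add 1.
Step 4: cheapest edge leaving the tree is 1—3 (1); add 3.
Step 5: cheapest edge leaving the tree is 1—6 (6); add 6.
Step 6: cheapest edge leaving the tree is 6—7 (1); add 7.
The 5th edge added is 1—6.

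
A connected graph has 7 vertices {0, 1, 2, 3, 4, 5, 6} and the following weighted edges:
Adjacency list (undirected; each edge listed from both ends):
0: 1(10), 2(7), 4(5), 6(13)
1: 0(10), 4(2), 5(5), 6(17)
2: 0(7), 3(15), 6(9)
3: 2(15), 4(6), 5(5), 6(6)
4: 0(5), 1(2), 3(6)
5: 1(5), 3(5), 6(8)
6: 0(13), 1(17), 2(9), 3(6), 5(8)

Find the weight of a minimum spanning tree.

30

Kruskal: consider edges lightest-first.
1—4 (2): add — endpoints in different components.
0—4 (5): add — endpoints in different components.
1—5 (5): add — endpoints in different components.
3—5 (5): add — endpoints in different components.
3—4 (6): skip — 3 and 4 already connected.
3—6 (6): add — endpoints in different components.
0—2 (7): add — endpoints in different components.
MST edges: 1—4, 0—4, 1—5, 3—5, 3—6, 0—2; total weight 2+5+5+5+6+7 = 30.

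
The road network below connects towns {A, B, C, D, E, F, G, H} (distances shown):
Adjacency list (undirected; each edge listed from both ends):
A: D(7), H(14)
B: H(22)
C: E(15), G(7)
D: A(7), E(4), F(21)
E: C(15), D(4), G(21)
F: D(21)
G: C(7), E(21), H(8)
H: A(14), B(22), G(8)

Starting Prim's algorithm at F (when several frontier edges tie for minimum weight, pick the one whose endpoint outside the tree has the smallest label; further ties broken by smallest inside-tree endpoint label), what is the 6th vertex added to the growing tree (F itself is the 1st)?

Grow the tree from F using Prim:
Step 1: frontier [D F 21] → take D F (21); add D.
Step 2: frontier [D E 4, A D 7] → take D E (4); add E.
Step 3: frontier [A D 7, C E 15, E G 21] → take A D (7); add A.
Step 4: frontier [A H 14, C E 15, E G 21] → take A H (14); add H.
Step 5: frontier [C E 15, E G 21, G H 8, B H 22] → take G H (8); add G.
Step 6: frontier [C E 15, C G 7, B H 22] → take C G (7); add C.
Step 7: frontier [B H 22] → take B H (22); add B.
Vertex order: F, D, E, A, H, G, C, B. The 6th vertex is G.

G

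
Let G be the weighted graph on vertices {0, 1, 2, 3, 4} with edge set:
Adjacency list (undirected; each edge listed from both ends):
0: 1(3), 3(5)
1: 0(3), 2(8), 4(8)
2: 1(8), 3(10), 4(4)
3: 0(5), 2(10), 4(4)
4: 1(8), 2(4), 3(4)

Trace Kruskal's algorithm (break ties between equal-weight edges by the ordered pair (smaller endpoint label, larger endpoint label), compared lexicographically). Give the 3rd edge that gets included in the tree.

Kruskal: consider edges lightest-first.
0–1 (3): add. Components now {0,1} {2} {3} {4}
2–4 (4): add. Components now {0,1} {2,4} {3}
3–4 (4): add. Components now {0,1} {2,3,4}
0–3 (5): add. Components now {0,1,2,3,4}
The 3rd edge added is 3–4.

3-4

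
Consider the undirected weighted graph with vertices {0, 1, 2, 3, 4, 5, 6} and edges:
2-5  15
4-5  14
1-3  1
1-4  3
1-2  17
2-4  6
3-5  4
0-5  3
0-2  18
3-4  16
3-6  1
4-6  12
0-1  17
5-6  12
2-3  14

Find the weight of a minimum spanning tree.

18

Kruskal's algorithm — process edges by increasing weight (ties by edge label):
1-3 (1): add. Components now {0} {1,3} {2} {4} {5} {6}
3-6 (1): add. Components now {0} {1,3,6} {2} {4} {5}
0-5 (3): add. Components now {0,5} {1,3,6} {2} {4}
1-4 (3): add. Components now {0,5} {1,3,4,6} {2}
3-5 (4): add. Components now {0,1,3,4,5,6} {2}
2-4 (6): add. Components now {0,1,2,3,4,5,6}
MST edges: 1-3, 3-6, 0-5, 1-4, 3-5, 2-4; total weight 1+1+3+3+4+6 = 18.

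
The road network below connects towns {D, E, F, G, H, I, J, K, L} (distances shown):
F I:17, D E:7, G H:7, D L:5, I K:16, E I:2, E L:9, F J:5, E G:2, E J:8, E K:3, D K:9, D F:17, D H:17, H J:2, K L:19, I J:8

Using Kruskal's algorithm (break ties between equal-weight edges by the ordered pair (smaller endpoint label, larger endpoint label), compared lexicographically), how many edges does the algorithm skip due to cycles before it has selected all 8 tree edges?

Kruskal's algorithm — process edges by increasing weight (ties by edge label):
E G (2): add — endpoints in different components.
E I (2): add — endpoints in different components.
H J (2): add — endpoints in different components.
E K (3): add — endpoints in different components.
D L (5): add — endpoints in different components.
F J (5): add — endpoints in different components.
D E (7): add — endpoints in different components.
G H (7): add — endpoints in different components.
Edges rejected before the tree was complete: 0.

0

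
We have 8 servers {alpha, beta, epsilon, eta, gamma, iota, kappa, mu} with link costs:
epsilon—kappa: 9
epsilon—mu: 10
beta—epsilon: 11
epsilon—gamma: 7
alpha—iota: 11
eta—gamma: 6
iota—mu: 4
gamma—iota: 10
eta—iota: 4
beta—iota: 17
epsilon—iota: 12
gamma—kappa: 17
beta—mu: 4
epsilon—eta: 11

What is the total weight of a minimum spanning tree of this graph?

45

Prim's algorithm from alpha:
Step 1: frontier [alpha—iota 11] → take alpha—iota (11); add iota.
Step 2: frontier [eta—iota 4, iota—mu 4, gamma—iota 10, epsilon—iota 12, beta—iota 17] → take eta—iota (4); add eta.
Step 3: frontier [eta—gamma 6, epsilon—eta 11, iota—mu 4, gamma—iota 10, epsilon—iota 12, beta—iota 17] → take iota—mu (4); add mu.
Step 4: frontier [eta—gamma 6, epsilon—eta 11, gamma—iota 10, epsilon—iota 12, beta—iota 17, beta—mu 4, epsilon—mu 10] → take beta—mu (4); add beta.
Step 5: frontier [beta—epsilon 11, eta—gamma 6, epsilon—eta 11, gamma—iota 10, epsilon—iota 12, epsilon—mu 10] → take eta—gamma (6); add gamma.
Step 6: frontier [beta—epsilon 11, epsilon—eta 11, epsilon—gamma 7, gamma—kappa 17, epsilon—iota 12, epsilon—mu 10] → take epsilon—gamma (7); add epsilon.
Step 7: frontier [epsilon—kappa 9, gamma—kappa 17] → take epsilon—kappa (9); add kappa.
MST edges: alpha—iota, eta—iota, iota—mu, beta—mu, eta—gamma, epsilon—gamma, epsilon—kappa; total weight 11+4+4+4+6+7+9 = 45.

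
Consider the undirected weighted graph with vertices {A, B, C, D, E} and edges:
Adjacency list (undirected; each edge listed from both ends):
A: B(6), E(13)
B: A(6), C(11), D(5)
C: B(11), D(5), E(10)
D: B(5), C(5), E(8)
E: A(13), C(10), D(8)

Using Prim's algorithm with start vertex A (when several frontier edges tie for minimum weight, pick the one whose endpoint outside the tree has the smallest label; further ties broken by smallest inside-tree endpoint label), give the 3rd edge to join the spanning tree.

Grow the tree from A using Prim:
Step 1: cheapest edge leaving the tree is A—B (6); add B.
Step 2: cheapest edge leaving the tree is B—D (5); add D.
Step 3: cheapest edge leaving the tree is C—D (5); add C.
Step 4: cheapest edge leaving the tree is D—E (8); add E.
The 3rd edge added is C—D.

C-D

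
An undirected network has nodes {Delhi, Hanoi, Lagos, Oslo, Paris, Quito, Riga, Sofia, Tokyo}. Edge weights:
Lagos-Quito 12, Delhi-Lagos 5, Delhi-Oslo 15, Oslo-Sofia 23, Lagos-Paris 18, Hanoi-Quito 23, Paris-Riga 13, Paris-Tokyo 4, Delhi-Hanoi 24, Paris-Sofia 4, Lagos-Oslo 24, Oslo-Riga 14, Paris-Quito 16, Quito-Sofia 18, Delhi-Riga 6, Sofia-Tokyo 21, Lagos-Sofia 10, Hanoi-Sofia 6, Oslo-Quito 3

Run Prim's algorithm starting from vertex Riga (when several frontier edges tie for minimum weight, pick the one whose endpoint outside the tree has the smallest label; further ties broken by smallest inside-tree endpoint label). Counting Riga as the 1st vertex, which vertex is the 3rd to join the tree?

Lagos

Prim's algorithm from Riga:
Step 1: cheapest edge leaving the tree is Delhi-Riga (6); add Delhi.
Step 2: cheapest edge leaving the tree is Delhi-Lagos (5); add Lagos.
Step 3: cheapest edge leaving the tree is Lagos-Sofia (10); add Sofia.
Step 4: cheapest edge leaving the tree is Paris-Sofia (4); add Paris.
Step 5: cheapest edge leaving the tree is Paris-Tokyo (4); add Tokyo.
Step 6: cheapest edge leaving the tree is Hanoi-Sofia (6); add Hanoi.
Step 7: cheapest edge leaving the tree is Lagos-Quito (12); add Quito.
Step 8: cheapest edge leaving the tree is Oslo-Quito (3); add Oslo.
Vertex order: Riga, Delhi, Lagos, Sofia, Paris, Tokyo, Hanoi, Quito, Oslo. The 3rd vertex is Lagos.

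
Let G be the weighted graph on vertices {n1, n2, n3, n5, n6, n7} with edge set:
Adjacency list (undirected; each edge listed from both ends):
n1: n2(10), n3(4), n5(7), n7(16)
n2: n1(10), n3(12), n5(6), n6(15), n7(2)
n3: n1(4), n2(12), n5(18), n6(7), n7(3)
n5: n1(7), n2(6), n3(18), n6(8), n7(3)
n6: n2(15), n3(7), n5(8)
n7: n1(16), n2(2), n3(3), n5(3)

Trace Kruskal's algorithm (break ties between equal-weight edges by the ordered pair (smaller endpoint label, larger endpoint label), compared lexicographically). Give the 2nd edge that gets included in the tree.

Sort edges by weight, then run Kruskal:
n2-n7 (2): add. Components now {n2,n7} {n6} {n3} {n1} {n5}
n3-n7 (3): add. Components now {n2,n3,n7} {n6} {n1} {n5}
n5-n7 (3): add. Components now {n2,n3,n5,n7} {n6} {n1}
n1-n3 (4): add. Components now {n1,n2,n3,n5,n7} {n6}
n2-n5 (6): skip — n2 and n5 already connected.
n1-n5 (7): skip — n1 and n5 already connected.
n3-n6 (7): add. Components now {n1,n2,n3,n5,n6,n7}
The 2nd edge added is n3-n7.

n3-n7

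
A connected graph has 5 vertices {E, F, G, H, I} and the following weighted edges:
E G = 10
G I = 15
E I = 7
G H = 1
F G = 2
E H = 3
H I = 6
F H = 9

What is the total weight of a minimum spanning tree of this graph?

Kruskal's algorithm — process edges by increasing weight (ties by edge label):
G H (1): add. Components now {E} {F} {G,H} {I}
F G (2): add. Components now {E} {F,G,H} {I}
E H (3): add. Components now {E,F,G,H} {I}
H I (6): add. Components now {E,F,G,H,I}
MST edges: G H, F G, E H, H I; total weight 1+2+3+6 = 12.

12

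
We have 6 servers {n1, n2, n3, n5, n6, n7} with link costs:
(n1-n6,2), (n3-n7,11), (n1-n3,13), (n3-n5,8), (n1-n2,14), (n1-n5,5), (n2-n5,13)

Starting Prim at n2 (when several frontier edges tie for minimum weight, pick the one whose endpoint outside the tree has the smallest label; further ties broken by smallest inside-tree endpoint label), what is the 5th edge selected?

n3-n7

Prim's algorithm from n2:
Step 1: frontier [n2-n5 13, n1-n2 14] → take n2-n5 (13); add n5.
Step 2: frontier [n1-n2 14, n1-n5 5, n3-n5 8] → take n1-n5 (5); add n1.
Step 3: frontier [n1-n6 2, n1-n3 13, n3-n5 8] → take n1-n6 (2); add n6.
Step 4: frontier [n1-n3 13, n3-n5 8] → take n3-n5 (8); add n3.
Step 5: frontier [n3-n7 11] → take n3-n7 (11); add n7.
The 5th edge added is n3-n7.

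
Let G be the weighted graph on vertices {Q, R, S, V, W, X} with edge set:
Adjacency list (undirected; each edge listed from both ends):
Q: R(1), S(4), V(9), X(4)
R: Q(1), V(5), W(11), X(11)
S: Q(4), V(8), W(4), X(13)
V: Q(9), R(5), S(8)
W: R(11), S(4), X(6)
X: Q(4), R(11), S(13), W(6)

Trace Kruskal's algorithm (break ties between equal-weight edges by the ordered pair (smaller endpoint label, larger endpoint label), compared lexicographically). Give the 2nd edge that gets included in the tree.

Kruskal's algorithm — process edges by increasing weight (ties by edge label):
Q R (1): add. Components now {V} {Q,R} {X} {S} {W}
Q S (4): add. Components now {V} {Q,R,S} {X} {W}
Q X (4): add. Components now {V} {Q,R,S,X} {W}
S W (4): add. Components now {V} {Q,R,S,W,X}
R V (5): add. Components now {Q,R,S,V,W,X}
The 2nd edge added is Q S.

Q-S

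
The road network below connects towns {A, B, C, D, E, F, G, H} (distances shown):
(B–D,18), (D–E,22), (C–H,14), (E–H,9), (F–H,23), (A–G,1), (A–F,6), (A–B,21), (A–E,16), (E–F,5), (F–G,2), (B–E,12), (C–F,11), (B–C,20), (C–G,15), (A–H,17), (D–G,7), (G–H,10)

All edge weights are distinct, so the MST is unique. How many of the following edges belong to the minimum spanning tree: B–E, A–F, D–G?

2

Kruskal: consider edges lightest-first.
A–G (1): add — endpoints in different components.
F–G (2): add — endpoints in different components.
E–F (5): add — endpoints in different components.
A–F (6): skip — A and F already connected.
D–G (7): add — endpoints in different components.
E–H (9): add — endpoints in different components.
G–H (10): skip — G and H already connected.
C–F (11): add — endpoints in different components.
B–E (12): add — endpoints in different components.
MST edge set: {A–G, F–G, E–F, D–G, E–H, C–F, B–E}.
Of the listed edges, {B–E, D–G} are in the MST → 2.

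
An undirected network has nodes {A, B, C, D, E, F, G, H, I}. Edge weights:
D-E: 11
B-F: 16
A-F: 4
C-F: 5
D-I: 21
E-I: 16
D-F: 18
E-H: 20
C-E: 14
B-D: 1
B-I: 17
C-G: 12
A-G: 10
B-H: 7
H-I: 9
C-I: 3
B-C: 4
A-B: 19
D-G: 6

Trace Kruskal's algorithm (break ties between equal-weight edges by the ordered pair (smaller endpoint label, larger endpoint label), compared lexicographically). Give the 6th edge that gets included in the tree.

D-G

Kruskal's algorithm — process edges by increasing weight (ties by edge label):
B-D (1): add — endpoints in different components.
C-I (3): add — endpoints in different components.
A-F (4): add — endpoints in different components.
B-C (4): add — endpoints in different components.
C-F (5): add — endpoints in different components.
D-G (6): add — endpoints in different components.
B-H (7): add — endpoints in different components.
H-I (9): skip — H and I already connected.
A-G (10): skip — A and G already connected.
D-E (11): add — endpoints in different components.
The 6th edge added is D-G.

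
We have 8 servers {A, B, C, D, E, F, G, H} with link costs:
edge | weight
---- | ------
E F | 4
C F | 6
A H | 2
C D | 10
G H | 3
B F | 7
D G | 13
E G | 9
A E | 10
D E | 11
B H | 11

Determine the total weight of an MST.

Kruskal's algorithm — process edges by increasing weight (ties by edge label):
A H (2): add — endpoints in different components.
G H (3): add — endpoints in different components.
E F (4): add — endpoints in different components.
C F (6): add — endpoints in different components.
B F (7): add — endpoints in different components.
E G (9): add — endpoints in different components.
A E (10): skip — A and E already connected.
C D (10): add — endpoints in different components.
MST edges: A H, G H, E F, C F, B F, E G, C D; total weight 2+3+4+6+7+9+10 = 41.

41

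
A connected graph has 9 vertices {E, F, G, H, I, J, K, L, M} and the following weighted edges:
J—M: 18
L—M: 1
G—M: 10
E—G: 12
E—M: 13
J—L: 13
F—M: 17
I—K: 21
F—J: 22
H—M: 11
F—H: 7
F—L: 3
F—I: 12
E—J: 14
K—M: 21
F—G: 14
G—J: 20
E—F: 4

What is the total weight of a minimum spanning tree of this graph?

71

Sort edges by weight, then run Kruskal:
L—M (1): add — endpoints in different components.
F—L (3): add — endpoints in different components.
E—F (4): add — endpoints in different components.
F—H (7): add — endpoints in different components.
G—M (10): add — endpoints in different components.
H—M (11): skip — H and M already connected.
E—G (12): skip — E and G already connected.
F—I (12): add — endpoints in different components.
E—M (13): skip — E and M already connected.
J—L (13): add — endpoints in different components.
E—J (14): skip — E and J already connected.
F—G (14): skip — F and G already connected.
F—M (17): skip — F and M already connected.
J—M (18): skip — J and M already connected.
G—J (20): skip — G and J already connected.
I—K (21): add — endpoints in different components.
MST edges: L—M, F—L, E—F, F—H, G—M, F—I, J—L, I—K; total weight 1+3+4+7+10+12+13+21 = 71.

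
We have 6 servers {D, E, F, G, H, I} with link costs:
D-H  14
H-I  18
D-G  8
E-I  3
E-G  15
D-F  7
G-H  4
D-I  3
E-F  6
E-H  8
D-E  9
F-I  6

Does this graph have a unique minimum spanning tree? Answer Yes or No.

No

Kruskal: consider edges lightest-first.
D-I (3): add — endpoints in different components.
E-I (3): add — endpoints in different components.
G-H (4): add — endpoints in different components.
E-F (6): add — endpoints in different components.
F-I (6): skip — F and I already connected.
D-F (7): skip — D and F already connected.
D-G (8): add — endpoints in different components.
Non-tree edge E-H has weight 8, equal to the heaviest edge on its tree cycle — swapping gives another MST of the same weight. Not unique.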